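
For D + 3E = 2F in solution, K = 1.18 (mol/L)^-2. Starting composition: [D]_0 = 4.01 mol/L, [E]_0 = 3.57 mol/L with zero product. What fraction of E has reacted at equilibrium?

Let X = conversion of E; extent ξ = 3.57X/3 mol/L.
Concentrations: [D] = 4.01 − 1.19X; [E] = 3.57 − 3.57X; [F] = 2.38X.
K = [F]^2 / ([D] [E]^3).
Solving K = 1.18 for X ∈ (0,1): X = 0.737.

X = 0.737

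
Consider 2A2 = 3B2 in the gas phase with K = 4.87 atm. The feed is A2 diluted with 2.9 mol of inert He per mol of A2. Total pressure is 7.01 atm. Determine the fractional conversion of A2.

X = 0.555

Let X = conversion of A2 (basis 1 mol A2); extent of reaction ξ = 0.5X.
Species balance: n_A2 = 1 − X; n_B2 = 1.5X; n_I = 2.9 (inert).
Total moles n_T = 3.9 + 0.5X.
Mole fractions y_i = n_i/n_T; K = p_B2^3 / (p_A2^2) with p_i = y_i·P.
Setting this equal to 4.87 atm and taking the physical root (0 < X < 1) gives X = 0.555.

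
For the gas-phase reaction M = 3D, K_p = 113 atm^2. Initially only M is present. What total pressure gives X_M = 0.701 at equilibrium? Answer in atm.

Basis: 1 mol M initially; let X = conversion of M. Extent ξ = X.
Species balance: n_M = 1 − X; n_D = 3X.
n_T = Σnᵢ = 1 + 2X.
K_p = p_D^3 / (p_M) with p_i = (n_i/n_T)·P.
At X = 0.701: the mole-fraction product g(X) = Π y_i^ν_i = 5.391. Since K_p = g(X)·P^{2}, P = (K_p/g)^(1/2) = (113/5.391)^(1/2) = 4.58 atm.

P = 4.58 atm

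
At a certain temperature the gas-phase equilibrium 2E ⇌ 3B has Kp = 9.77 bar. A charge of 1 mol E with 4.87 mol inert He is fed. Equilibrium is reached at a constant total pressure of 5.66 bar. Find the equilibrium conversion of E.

Take 1 mol E as basis and let X be its fractional conversion, so ξ = 0.5X.
Moles: n_E = 1 − X; n_B = 1.5X; n_I = 4.87 (inert).
Total moles n_T = 5.87 + 0.5X.
y_i = n_i/n_T, p_i = y_i·P. Kp = p_B^3 / (p_E^2).
Substituting and setting equal to 9.77 bar gives a polynomial in X; the root in (0,1) is X = 0.683.

X = 0.683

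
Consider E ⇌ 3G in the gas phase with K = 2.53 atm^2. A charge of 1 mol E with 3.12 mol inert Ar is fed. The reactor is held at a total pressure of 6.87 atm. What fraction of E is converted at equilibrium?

Let X = conversion of E (basis 1 mol E); extent of reaction ξ = X.
Moles: n_E = 1 − X; n_G = 3X; n_I = 3.12 (inert).
Summing: n_T = 4.12 + 2X.
y_i = n_i/n_T, p_i = y_i·P. K = p_G^3 / (p_E).
Setting this equal to 2.53 atm^2 and taking the physical root (0 < X < 1) gives X = 0.313.

X = 0.313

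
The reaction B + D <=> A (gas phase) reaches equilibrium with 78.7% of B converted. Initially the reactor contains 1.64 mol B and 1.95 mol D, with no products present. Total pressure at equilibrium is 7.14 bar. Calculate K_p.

K_p = 1.8 bar^-1

Let X = conversion of B (basis 1.64 mol B); extent of reaction ξ = 1.64X.
Mole table: n_B = 1.64 − 1.64X; n_D = 1.95 − 1.64X; n_A = 1.64X.
Total moles n_T = 3.59 − 1.64X.
At X = 0.787: n_B = 0.349, n_D = 0.659, n_A = 1.29, n_T = 2.3.
p_i = (n_i/n_T)·P. K_p = p_A / (p_B p_D) = 1.8 bar^-1.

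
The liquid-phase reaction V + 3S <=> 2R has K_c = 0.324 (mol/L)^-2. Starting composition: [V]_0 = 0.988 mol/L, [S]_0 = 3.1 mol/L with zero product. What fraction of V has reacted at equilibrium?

X = 0.468

Let X = conversion of V; extent ξ = 0.988·X mol/L.
Concentrations: [V] = 0.988 − 0.988X; [S] = 3.1 − 2.96X; [R] = 1.98X.
K_c = [R]^2 / ([V] [S]^3).
Solving K_c = 0.324 for X ∈ (0,1): X = 0.468.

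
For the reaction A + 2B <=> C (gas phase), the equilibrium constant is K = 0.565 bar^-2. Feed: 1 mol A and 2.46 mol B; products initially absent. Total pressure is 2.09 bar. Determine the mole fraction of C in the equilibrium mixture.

Take 1 mol A as basis and let X be its fractional conversion, so ξ = X.
Species balance: n_A = 1 − X; n_B = 2.46 − 2X; n_C = X.
Total moles n_T = 3.46 − 2X.
Mole fractions y_i = n_i/n_T; K = p_C / (p_A p_B^2) with p_i = y_i·P.
This yields a degree-3 equation in X; solving on (0,1), X = 0.472.
Then n_C = 0.472, n_T = 2.52, so y_C = 0.188.

y_C = 0.188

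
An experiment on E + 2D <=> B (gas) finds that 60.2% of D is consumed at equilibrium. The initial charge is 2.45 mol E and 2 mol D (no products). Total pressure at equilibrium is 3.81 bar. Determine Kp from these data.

Kp = 0.373 bar^-2

Basis: 2 mol D initially; let X = conversion of D. Extent ξ = X.
Mole table: n_E = 2.45 − X; n_D = 2 − 2X; n_B = X.
n_T = Σnᵢ = 4.45 − 2X.
At X = 0.602: n_E = 1.85, n_D = 0.796, n_B = 0.602, n_T = 3.25.
p_i = (n_i/n_T)·P. Kp = p_B / (p_E p_D^2) = 0.373 bar^-2.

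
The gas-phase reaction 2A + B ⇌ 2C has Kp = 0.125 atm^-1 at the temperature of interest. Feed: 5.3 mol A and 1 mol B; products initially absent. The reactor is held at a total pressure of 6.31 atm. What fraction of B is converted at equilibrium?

X = 0.534

Take 1 mol B as basis and let X be its fractional conversion, so ξ = X.
At extent ξ: n_A = 5.3 − 2X; n_B = 1 − X; n_C = 2X.
Summing: n_T = 6.3 − X.
With p_i = (n_i/n_T)P, Kp = p_C^2 / (p_A^2 p_B).
Equating to 0.125 atm^-1 and solving on 0 < X < 1: X = 0.534.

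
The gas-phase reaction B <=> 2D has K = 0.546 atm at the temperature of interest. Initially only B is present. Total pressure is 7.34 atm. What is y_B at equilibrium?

y_B = 0.762

Basis: 1 mol B initially; let X = conversion of B. Extent ξ = X.
At extent ξ: n_B = 1 − X; n_D = 2X.
Summing: n_T = 1 + X.
Mole fractions y_i = n_i/n_T; K = p_D^2 / (p_B) with p_i = y_i·P.
Equating to 0.546 atm and solving on 0 < X < 1: X = 0.135.
Then n_B = 0.865, n_T = 1.14, so y_B = 0.762.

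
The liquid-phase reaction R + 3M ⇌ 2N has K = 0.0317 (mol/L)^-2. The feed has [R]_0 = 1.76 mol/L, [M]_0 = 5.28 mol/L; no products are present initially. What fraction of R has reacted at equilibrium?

X = 0.347

Let X = conversion of R; extent ξ = 1.76·X mol/L.
Concentrations: [R] = 1.76 − 1.76X; [M] = 5.28 − 5.28X; [N] = 3.52X.
K = [N]^2 / ([R] [M]^3).
Solving K = 0.0317 for X ∈ (0,1): X = 0.347.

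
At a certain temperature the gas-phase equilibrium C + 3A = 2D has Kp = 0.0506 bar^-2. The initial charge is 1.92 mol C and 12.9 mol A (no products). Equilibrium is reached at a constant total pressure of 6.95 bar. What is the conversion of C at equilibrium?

X = 0.689

Take 1.92 mol C as basis and let X be its fractional conversion, so ξ = 1.92X.
Species balance: n_C = 1.92 − 1.92X; n_A = 12.9 − 5.76X; n_D = 3.84X.
Total moles n_T = 14.8 − 3.84X.
y_i = n_i/n_T, p_i = y_i·P. Kp = p_D^2 / (p_C p_A^3).
Substituting and setting equal to 0.0506 bar^-2 gives a polynomial in X; the root in (0,1) is X = 0.689.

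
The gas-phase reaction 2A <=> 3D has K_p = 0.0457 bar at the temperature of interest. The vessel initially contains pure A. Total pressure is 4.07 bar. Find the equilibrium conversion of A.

X = 0.138

Let X = conversion of A (basis 1 mol A); extent of reaction ξ = 0.5X.
Moles: n_A = 1 − X; n_D = 1.5X.
n_T = Σnᵢ = 1 + 0.5X.
Mole fractions y_i = n_i/n_T; K_p = p_D^3 / (p_A^2) with p_i = y_i·P.
Setting this equal to 0.0457 bar and taking the physical root (0 < X < 1) gives X = 0.138.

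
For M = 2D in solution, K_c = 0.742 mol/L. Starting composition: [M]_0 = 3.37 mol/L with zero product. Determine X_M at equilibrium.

Let X = conversion of M; extent ξ = 3.37·X mol/L.
Concentrations: [M] = 3.37 − 3.37X; [D] = 6.74X.
K_c = [D]^2 / ([M]).
Solving K_c = 0.742 for X ∈ (0,1): X = 0.209.

X = 0.209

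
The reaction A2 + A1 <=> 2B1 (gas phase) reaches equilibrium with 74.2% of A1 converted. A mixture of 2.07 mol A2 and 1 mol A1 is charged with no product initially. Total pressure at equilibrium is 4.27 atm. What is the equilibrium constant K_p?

K_p = 6.43

Take 1 mol A1 as basis and let X be its fractional conversion, so ξ = X.
At extent ξ: n_A2 = 2.07 − X; n_A1 = 1 − X; n_B1 = 2X.
Since Δν = 0, n_T = 3.07 throughout.
At X = 0.742: n_A2 = 1.33, n_A1 = 0.258, n_B1 = 1.48, n_T = 3.07.
p_i = (n_i/n_T)·P. K_p = p_B1^2 / (p_A2 p_A1) = 6.43.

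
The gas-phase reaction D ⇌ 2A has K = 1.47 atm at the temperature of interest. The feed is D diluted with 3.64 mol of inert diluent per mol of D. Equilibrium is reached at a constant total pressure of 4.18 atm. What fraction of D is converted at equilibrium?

Basis: 1 mol D initially; let X = conversion of D. Extent ξ = X.
At extent ξ: n_D = 1 − X; n_A = 2X; n_I = 3.64 (inert).
n_T = Σnᵢ = 4.64 + X.
y_i = n_i/n_T, p_i = y_i·P. K = p_A^2 / (p_D).
This yields a degree-2 equation in X; solving on (0,1), X = 0.483.

X = 0.483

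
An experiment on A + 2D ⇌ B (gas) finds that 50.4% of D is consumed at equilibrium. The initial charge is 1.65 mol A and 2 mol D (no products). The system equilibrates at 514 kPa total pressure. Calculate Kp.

Basis: 2 mol D initially; let X = conversion of D. Extent ξ = X.
Moles: n_A = 1.65 − X; n_D = 2 − 2X; n_B = X.
Summing: n_T = 3.65 − 2X.
At X = 0.504: n_A = 1.15, n_D = 0.992, n_B = 0.504, n_T = 2.64.
p_i = (n_i/n_T)·P. Kp = p_B / (p_A p_D^2) = 1.18e-05 kPa^-2.

Kp = 1.18e-05 kPa^-2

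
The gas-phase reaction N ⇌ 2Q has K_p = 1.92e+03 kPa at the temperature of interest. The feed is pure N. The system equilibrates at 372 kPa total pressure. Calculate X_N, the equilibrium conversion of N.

Basis: 1 mol N initially; let X = conversion of N. Extent ξ = X.
Species balance: n_N = 1 − X; n_Q = 2X.
Summing: n_T = 1 + X.
y_i = n_i/n_T, p_i = y_i·P. K_p = p_Q^2 / (p_N).
This yields a degree-2 equation in X; solving on (0,1), X = 0.751.

X = 0.751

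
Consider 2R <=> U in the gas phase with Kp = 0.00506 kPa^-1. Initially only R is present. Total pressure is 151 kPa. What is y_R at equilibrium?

Basis: 1 mol R initially; let X = conversion of R. Extent ξ = 0.5X.
At extent ξ: n_R = 1 − X; n_U = 0.5X.
Total moles n_T = 1 − 0.5X.
y_i = n_i/n_T, p_i = y_i·P. Kp = p_U / (p_R^2).
Setting this equal to 0.00506 kPa^-1 and taking the physical root (0 < X < 1) gives X = 0.503.
Then n_R = 0.497, n_T = 0.748, so y_R = 0.664.

y_R = 0.664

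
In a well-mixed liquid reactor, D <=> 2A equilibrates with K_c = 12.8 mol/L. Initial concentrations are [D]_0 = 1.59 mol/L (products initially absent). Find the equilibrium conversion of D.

Let X = conversion of D; extent ξ = 1.59·X mol/L.
Concentrations: [D] = 1.59 − 1.59X; [A] = 3.18X.
K_c = [A]^2 / ([D]).
This equals 12.8 at X = 0.733 (the root in 0 < X < 1).

X = 0.733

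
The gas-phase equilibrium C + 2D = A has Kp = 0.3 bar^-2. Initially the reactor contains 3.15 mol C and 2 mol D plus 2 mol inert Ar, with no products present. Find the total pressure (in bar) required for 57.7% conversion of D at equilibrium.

Basis: 2 mol D initially; let X = conversion of D. Extent ξ = X.
Moles: n_C = 3.15 − X; n_D = 2 − 2X; n_A = X; n_I = 2 (inert).
Summing: n_T = 7.15 − 2X.
Kp = p_A / (p_C p_D^2) with p_i = (n_i/n_T)·P.
At X = 0.577: the mole-fraction product g(X) = Π y_i^ν_i = 11.26. Since Kp = g(X)·P^{-2}, P = (g/Kp)^(1/2) = (11.26/0.3)^(1/2) = 6.13 bar.

P = 6.13 bar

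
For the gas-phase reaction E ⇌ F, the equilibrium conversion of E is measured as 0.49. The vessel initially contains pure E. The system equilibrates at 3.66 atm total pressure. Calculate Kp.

Let X = conversion of E (basis 1 mol E); extent of reaction ξ = X.
At extent ξ: n_E = 1 − X; n_F = X.
n_T stays at 1 (no change in mole number).
At X = 0.49: n_E = 0.51, n_F = 0.49, n_T = 1.
p_i = (n_i/n_T)·P. Kp = p_F / (p_E) = 0.961.

Kp = 0.961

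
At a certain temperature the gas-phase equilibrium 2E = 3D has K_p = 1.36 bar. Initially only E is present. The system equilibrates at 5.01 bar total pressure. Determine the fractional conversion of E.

X = 0.344

Take 1 mol E as basis and let X be its fractional conversion, so ξ = 0.5X.
Moles: n_E = 1 − X; n_D = 1.5X.
n_T = Σnᵢ = 1 + 0.5X.
Mole fractions y_i = n_i/n_T; K_p = p_D^3 / (p_E^2) with p_i = y_i·P.
This yields a degree-3 equation in X; solving on (0,1), X = 0.344.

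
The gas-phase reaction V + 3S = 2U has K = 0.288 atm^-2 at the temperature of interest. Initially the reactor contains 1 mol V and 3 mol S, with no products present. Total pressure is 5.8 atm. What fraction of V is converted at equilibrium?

X = 0.555

Basis: 1 mol V initially; let X = conversion of V. Extent ξ = X.
Moles: n_V = 1 − X; n_S = 3 − 3X; n_U = 2X.
n_T = Σnᵢ = 4 − 2X.
Mole fractions y_i = n_i/n_T; K = p_U^2 / (p_V p_S^3) with p_i = y_i·P.
Setting this equal to 0.288 atm^-2 and taking the physical root (0 < X < 1) gives X = 0.555.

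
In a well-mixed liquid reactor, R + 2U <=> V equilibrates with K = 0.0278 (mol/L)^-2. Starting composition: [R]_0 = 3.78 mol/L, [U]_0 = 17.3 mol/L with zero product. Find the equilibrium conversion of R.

Let X = conversion of R; extent ξ = 3.78·X mol/L.
Concentrations: [R] = 3.78 − 3.78X; [U] = 17.3 − 7.56X; [V] = 3.78X.
K = [V] / ([R] [U]^2).
Setting equal to 0.0278 and solving for X on (0,1) gives X = 0.783.

X = 0.783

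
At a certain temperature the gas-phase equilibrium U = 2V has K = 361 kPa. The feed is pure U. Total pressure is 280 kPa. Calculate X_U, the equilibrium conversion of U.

Basis: 1 mol U initially; let X = conversion of U. Extent ξ = X.
Species balance: n_U = 1 − X; n_V = 2X.
Summing: n_T = 1 + X.
With p_i = (n_i/n_T)P, K = p_V^2 / (p_U).
Setting this equal to 361 kPa and taking the physical root (0 < X < 1) gives X = 0.494.

X = 0.494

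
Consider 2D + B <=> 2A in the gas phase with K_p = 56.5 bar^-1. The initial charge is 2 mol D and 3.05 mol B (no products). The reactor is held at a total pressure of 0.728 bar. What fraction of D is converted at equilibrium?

Take 2 mol D as basis and let X be its fractional conversion, so ξ = X.
Moles: n_D = 2 − 2X; n_B = 3.05 − X; n_A = 2X.
Summing: n_T = 5.05 − X.
y_i = n_i/n_T, p_i = y_i·P. K_p = p_A^2 / (p_D^2 p_B).
This yields a degree-3 equation in X; solving on (0,1), X = 0.823.

X = 0.823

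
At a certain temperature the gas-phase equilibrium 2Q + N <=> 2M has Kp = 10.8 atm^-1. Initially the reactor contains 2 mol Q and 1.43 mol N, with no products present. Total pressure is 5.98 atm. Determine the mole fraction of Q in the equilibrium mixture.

Basis: 2 mol Q initially; let X = conversion of Q. Extent ξ = X.
Moles: n_Q = 2 − 2X; n_N = 1.43 − X; n_M = 2X.
Summing: n_T = 3.43 − X.
With p_i = (n_i/n_T)P, Kp = p_M^2 / (p_Q^2 p_N).
Substituting and setting equal to 10.8 atm^-1 gives a polynomial in X; the root in (0,1) is X = 0.798.
Then n_Q = 0.405, n_T = 2.63, so y_Q = 0.154.

y_Q = 0.154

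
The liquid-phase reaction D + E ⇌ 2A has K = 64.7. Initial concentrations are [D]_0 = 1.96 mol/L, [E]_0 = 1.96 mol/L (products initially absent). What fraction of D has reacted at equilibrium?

Let X = conversion of D; extent ξ = 1.96·X mol/L.
Concentrations: [D] = 1.96 − 1.96X; [E] = 1.96 − 1.96X; [A] = 3.92X.
K = [A]^2 / ([D] [E]).
Solving K = 64.7 for X ∈ (0,1): X = 0.801.

X = 0.801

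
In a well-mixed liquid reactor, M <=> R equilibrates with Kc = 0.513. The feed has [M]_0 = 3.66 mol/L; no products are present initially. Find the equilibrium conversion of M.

X = 0.339

Let X = conversion of M; extent ξ = 3.66·X mol/L.
Concentrations: [M] = 3.66 − 3.66X; [R] = 3.66X.
Kc = [R] / ([M]).
Solving Kc = 0.513 for X ∈ (0,1): X = 0.339.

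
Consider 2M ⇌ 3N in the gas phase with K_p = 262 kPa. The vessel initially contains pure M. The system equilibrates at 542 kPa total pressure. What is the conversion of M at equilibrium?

X = 0.397

Let X = conversion of M (basis 1 mol M); extent of reaction ξ = 0.5X.
Mole table: n_M = 1 − X; n_N = 1.5X.
Summing: n_T = 1 + 0.5X.
y_i = n_i/n_T, p_i = y_i·P. K_p = p_N^3 / (p_M^2).
Substituting and setting equal to 262 kPa gives a polynomial in X; the root in (0,1) is X = 0.397.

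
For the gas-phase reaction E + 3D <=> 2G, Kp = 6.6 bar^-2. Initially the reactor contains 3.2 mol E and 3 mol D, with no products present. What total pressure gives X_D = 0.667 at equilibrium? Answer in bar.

P = 1.59 bar

Let X = conversion of D (basis 3 mol D); extent of reaction ξ = X.
Species balance: n_E = 3.2 − X; n_D = 3 − 3X; n_G = 2X.
Summing: n_T = 6.2 − 2X.
Kp = p_G^2 / (p_E p_D^3) with p_i = (n_i/n_T)·P.
At X = 0.667: the mole-fraction product g(X) = Π y_i^ν_i = 16.68. Since Kp = g(X)·P^{-2}, P = (g/Kp)^(1/2) = (16.68/6.6)^(1/2) = 1.59 bar.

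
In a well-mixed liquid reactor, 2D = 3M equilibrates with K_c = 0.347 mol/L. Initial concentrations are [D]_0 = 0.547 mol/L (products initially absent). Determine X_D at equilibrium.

X = 0.405

Let X = conversion of D; extent ξ = 0.547X/2 mol/L.
Concentrations: [D] = 0.547 − 0.547X; [M] = 0.821X.
K_c = [M]^3 / ([D]^2).
Equating to 0.347 mol/L: the physical root is X = 0.405.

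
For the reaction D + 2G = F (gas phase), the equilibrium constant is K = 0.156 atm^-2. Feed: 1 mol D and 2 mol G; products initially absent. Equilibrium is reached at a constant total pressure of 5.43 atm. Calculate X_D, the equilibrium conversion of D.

Basis: 1 mol D initially; let X = conversion of D. Extent ξ = X.
Moles: n_D = 1 − X; n_G = 2 − 2X; n_F = X.
n_T = Σnᵢ = 3 − 2X.
With p_i = (n_i/n_T)P, K = p_F / (p_D p_G^2).
Setting this equal to 0.156 atm^-2 and taking the physical root (0 < X < 1) gives X = 0.523.

X = 0.523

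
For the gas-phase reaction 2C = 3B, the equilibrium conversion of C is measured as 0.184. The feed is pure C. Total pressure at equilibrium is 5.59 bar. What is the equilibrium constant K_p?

K_p = 0.162 bar

Take 1 mol C as basis and let X be its fractional conversion, so ξ = 0.5X.
Mole table: n_C = 1 − X; n_B = 1.5X.
Summing: n_T = 1 + 0.5X.
At X = 0.184: n_C = 0.816, n_B = 0.276, n_T = 1.09.
p_i = (n_i/n_T)·P. K_p = p_B^3 / (p_C^2) = 0.162 bar.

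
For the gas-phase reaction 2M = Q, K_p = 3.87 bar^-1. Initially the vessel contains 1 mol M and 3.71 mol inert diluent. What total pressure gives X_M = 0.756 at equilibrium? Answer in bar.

Basis: 1 mol M initially; let X = conversion of M. Extent ξ = 0.5X.
Mole table: n_M = 1 − X; n_Q = 0.5X; n_I = 3.71 (inert).
Summing: n_T = 4.71 − 0.5X.
K_p = p_Q / (p_M^2) with p_i = (n_i/n_T)·P.
At X = 0.756: the mole-fraction product g(X) = Π y_i^ν_i = 27.5. Since K_p = g(X)·P^{-1}, P = (g/K_p)^(1/1) = (27.5/3.87)^(1/1) = 7.11 bar.

P = 7.11 bar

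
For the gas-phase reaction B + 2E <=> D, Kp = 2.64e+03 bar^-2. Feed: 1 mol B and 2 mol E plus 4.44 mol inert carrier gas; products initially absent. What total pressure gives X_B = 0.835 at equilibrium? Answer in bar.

Basis: 1 mol B initially; let X = conversion of B. Extent ξ = X.
Mole table: n_B = 1 − X; n_E = 2 − 2X; n_D = X; n_I = 4.44 (inert).
Summing: n_T = 7.44 − 2X.
Kp = p_D / (p_B p_E^2) with p_i = (n_i/n_T)·P.
At X = 0.835: the mole-fraction product g(X) = Π y_i^ν_i = 1547. Since Kp = g(X)·P^{-2}, P = (g/Kp)^(1/2) = (1547/2.64e+03)^(1/2) = 0.766 bar.

P = 0.766 bar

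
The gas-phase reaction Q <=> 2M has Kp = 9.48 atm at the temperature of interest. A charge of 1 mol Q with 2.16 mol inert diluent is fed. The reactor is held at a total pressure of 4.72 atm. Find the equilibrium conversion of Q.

Let X = conversion of Q (basis 1 mol Q); extent of reaction ξ = X.
Mole table: n_Q = 1 − X; n_M = 2X; n_I = 2.16 (inert).
Summing: n_T = 3.16 + X.
Mole fractions y_i = n_i/n_T; Kp = p_M^2 / (p_Q) with p_i = y_i·P.
This yields a degree-2 equation in X; solving on (0,1), X = 0.728.

X = 0.728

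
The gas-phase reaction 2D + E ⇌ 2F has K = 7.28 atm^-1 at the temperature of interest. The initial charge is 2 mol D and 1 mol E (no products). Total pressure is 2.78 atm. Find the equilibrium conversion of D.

Let X = conversion of D (basis 2 mol D); extent of reaction ξ = X.
At extent ξ: n_D = 2 − 2X; n_E = 1 − X; n_F = 2X.
Total moles n_T = 3 − X.
With p_i = (n_i/n_T)P, K = p_F^2 / (p_D^2 p_E).
Substituting and setting equal to 7.28 atm^-1 gives a polynomial in X; the root in (0,1) is X = 0.638.

X = 0.638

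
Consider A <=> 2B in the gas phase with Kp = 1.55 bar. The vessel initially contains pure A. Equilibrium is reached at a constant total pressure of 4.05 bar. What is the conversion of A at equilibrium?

X = 0.296

Basis: 1 mol A initially; let X = conversion of A. Extent ξ = X.
Species balance: n_A = 1 − X; n_B = 2X.
Total moles n_T = 1 + X.
y_i = n_i/n_T, p_i = y_i·P. Kp = p_B^2 / (p_A).
Substituting and setting equal to 1.55 bar gives a polynomial in X; the root in (0,1) is X = 0.296.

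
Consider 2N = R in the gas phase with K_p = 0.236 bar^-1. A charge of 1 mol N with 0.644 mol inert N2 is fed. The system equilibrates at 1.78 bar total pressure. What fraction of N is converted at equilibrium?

Let X = conversion of N (basis 1 mol N); extent of reaction ξ = 0.5X.
Species balance: n_N = 1 − X; n_R = 0.5X; n_I = 0.644 (inert).
Total moles n_T = 1.64 − 0.5X.
y_i = n_i/n_T, p_i = y_i·P. K_p = p_R / (p_N^2).
This yields a degree-2 equation in X; solving on (0,1), X = 0.286.

X = 0.286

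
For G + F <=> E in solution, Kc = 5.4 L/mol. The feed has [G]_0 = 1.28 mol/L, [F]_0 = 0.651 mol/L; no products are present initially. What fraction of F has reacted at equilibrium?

Let X = conversion of F; extent ξ = 0.651·X mol/L.
Concentrations: [G] = 1.28 − 0.651X; [F] = 0.651 − 0.651X; [E] = 0.651X.
Kc = [E] / ([G] [F]).
Equating to 5.4 L/mol: the physical root is X = 0.803.

X = 0.803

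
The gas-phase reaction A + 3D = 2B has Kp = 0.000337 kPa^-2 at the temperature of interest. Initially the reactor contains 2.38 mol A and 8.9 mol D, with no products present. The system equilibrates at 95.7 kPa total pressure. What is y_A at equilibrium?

Basis: 2.38 mol A initially; let X = conversion of A. Extent ξ = 2.38X.
Species balance: n_A = 2.38 − 2.38X; n_D = 8.9 − 7.14X; n_B = 4.76X.
n_T = Σnᵢ = 11.3 − 4.76X.
y_i = n_i/n_T, p_i = y_i·P. Kp = p_B^2 / (p_A p_D^3).
Equating to 0.000337 kPa^-2 and solving on 0 < X < 1: X = 0.524.
Then n_A = 1.13, n_T = 8.79, so y_A = 0.129.

y_A = 0.129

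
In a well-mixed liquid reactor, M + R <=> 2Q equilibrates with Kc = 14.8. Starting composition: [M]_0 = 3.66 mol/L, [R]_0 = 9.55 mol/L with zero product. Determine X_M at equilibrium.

X = 0.879

Let X = conversion of M; extent ξ = 3.66·X mol/L.
Concentrations: [M] = 3.66 − 3.66X; [R] = 9.55 − 3.66X; [Q] = 7.32X.
Kc = [Q]^2 / ([M] [R]).
Solving Kc = 14.8 for X ∈ (0,1): X = 0.879.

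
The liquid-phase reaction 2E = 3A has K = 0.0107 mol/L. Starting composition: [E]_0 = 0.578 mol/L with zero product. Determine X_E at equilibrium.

X = 0.157

Let X = conversion of E; extent ξ = 0.578X/2 mol/L.
Concentrations: [E] = 0.578 − 0.578X; [A] = 0.867X.
K = [A]^3 / ([E]^2).
Equating to 0.0107 mol/L: the physical root is X = 0.157.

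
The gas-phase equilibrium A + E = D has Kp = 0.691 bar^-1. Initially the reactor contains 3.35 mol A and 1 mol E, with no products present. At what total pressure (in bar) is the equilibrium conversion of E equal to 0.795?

Let X = conversion of E (basis 1 mol E); extent of reaction ξ = X.
Moles: n_A = 3.35 − X; n_E = 1 − X; n_D = X.
n_T = Σnᵢ = 4.35 − X.
Kp = p_D / (p_A p_E) with p_i = (n_i/n_T)·P.
At X = 0.795: the mole-fraction product g(X) = Π y_i^ν_i = 5.396. Since Kp = g(X)·P^{-1}, P = (g/Kp)^(1/1) = (5.396/0.691)^(1/1) = 7.81 bar.

P = 7.81 bar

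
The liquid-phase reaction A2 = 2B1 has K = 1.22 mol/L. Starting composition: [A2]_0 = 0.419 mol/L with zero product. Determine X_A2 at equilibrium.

Let X = conversion of A2; extent ξ = 0.419·X mol/L.
Concentrations: [A2] = 0.419 − 0.419X; [B1] = 0.838X.
K = [B1]^2 / ([A2]).
This equals 1.22 at X = 0.564 (the root in 0 < X < 1).

X = 0.564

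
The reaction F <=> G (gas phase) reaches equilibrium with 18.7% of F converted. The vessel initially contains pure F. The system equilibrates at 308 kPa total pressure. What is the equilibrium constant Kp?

Kp = 0.23

Let X = conversion of F (basis 1 mol F); extent of reaction ξ = X.
Species balance: n_F = 1 − X; n_G = X.
Total moles n_T = 1 (Δν = 0, constant).
At X = 0.187: n_F = 0.813, n_G = 0.187, n_T = 1.
p_i = (n_i/n_T)·P. Kp = p_G / (p_F) = 0.23.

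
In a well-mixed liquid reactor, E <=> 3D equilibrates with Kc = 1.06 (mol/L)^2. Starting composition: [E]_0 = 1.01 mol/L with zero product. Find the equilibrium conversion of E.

Let X = conversion of E; extent ξ = 1.01·X mol/L.
Concentrations: [E] = 1.01 − 1.01X; [D] = 3.03X.
Kc = [D]^3 / ([E]).
Solving Kc = 1.06 for X ∈ (0,1): X = 0.300.

X = 0.300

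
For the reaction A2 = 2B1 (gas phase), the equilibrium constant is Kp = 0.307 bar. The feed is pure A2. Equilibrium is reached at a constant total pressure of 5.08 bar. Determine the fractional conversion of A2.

Take 1 mol A2 as basis and let X be its fractional conversion, so ξ = X.
Species balance: n_A2 = 1 − X; n_B1 = 2X.
n_T = Σnᵢ = 1 + X.
Mole fractions y_i = n_i/n_T; Kp = p_B1^2 / (p_A2) with p_i = y_i·P.
Setting this equal to 0.307 bar and taking the physical root (0 < X < 1) gives X = 0.122.

X = 0.122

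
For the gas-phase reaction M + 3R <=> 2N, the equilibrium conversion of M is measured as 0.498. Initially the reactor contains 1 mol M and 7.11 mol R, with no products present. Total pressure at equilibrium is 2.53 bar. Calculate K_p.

Take 1 mol M as basis and let X be its fractional conversion, so ξ = X.
Species balance: n_M = 1 − X; n_R = 7.11 − 3X; n_N = 2X.
Summing: n_T = 8.11 − 2X.
At X = 0.498: n_M = 0.502, n_R = 5.62, n_N = 0.996, n_T = 7.11.
p_i = (n_i/n_T)·P. K_p = p_N^2 / (p_M p_R^3) = 0.0882 bar^-2.

K_p = 0.0882 bar^-2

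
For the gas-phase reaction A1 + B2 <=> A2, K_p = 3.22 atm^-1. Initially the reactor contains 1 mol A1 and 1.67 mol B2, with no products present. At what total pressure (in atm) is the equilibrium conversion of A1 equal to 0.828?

P = 3.27 atm

Basis: 1 mol A1 initially; let X = conversion of A1. Extent ξ = X.
Moles: n_A1 = 1 − X; n_B2 = 1.67 − X; n_A2 = X.
Summing: n_T = 2.67 − X.
K_p = p_A2 / (p_A1 p_B2) with p_i = (n_i/n_T)·P.
At X = 0.828: the mole-fraction product g(X) = Π y_i^ν_i = 10.53. Since K_p = g(X)·P^{-1}, P = (g/K_p)^(1/1) = (10.53/3.22)^(1/1) = 3.27 atm.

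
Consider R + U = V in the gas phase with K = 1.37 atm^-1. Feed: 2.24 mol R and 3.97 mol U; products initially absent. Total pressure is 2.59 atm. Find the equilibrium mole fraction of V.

Take 2.24 mol R as basis and let X be its fractional conversion, so ξ = 2.24X.
Species balance: n_R = 2.24 − 2.24X; n_U = 3.97 − 2.24X; n_V = 2.24X.
Summing: n_T = 6.21 − 2.24X.
Mole fractions y_i = n_i/n_T; K = p_V / (p_R p_U) with p_i = y_i·P.
Equating to 1.37 atm^-1 and solving on 0 < X < 1: X = 0.652.
Then n_V = 1.46, n_T = 4.75, so y_V = 0.308.

y_V = 0.308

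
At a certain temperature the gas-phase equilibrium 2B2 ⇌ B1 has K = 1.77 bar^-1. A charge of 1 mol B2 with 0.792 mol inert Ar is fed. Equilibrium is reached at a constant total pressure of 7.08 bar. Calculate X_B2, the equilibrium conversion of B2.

X = 0.790

Basis: 1 mol B2 initially; let X = conversion of B2. Extent ξ = 0.5X.
Species balance: n_B2 = 1 − X; n_B1 = 0.5X; n_I = 0.792 (inert).
n_T = Σnᵢ = 1.79 − 0.5X.
y_i = n_i/n_T, p_i = y_i·P. K = p_B1 / (p_B2^2).
This yields a degree-2 equation in X; solving on (0,1), X = 0.790.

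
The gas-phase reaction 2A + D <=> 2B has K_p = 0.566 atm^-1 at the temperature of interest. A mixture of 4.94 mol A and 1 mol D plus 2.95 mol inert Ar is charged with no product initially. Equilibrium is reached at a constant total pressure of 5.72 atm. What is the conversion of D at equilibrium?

X = 0.661

Basis: 1 mol D initially; let X = conversion of D. Extent ξ = X.
Mole table: n_A = 4.94 − 2X; n_D = 1 − X; n_B = 2X; n_I = 2.95 (inert).
Summing: n_T = 8.89 − X.
With p_i = (n_i/n_T)P, K_p = p_B^2 / (p_A^2 p_D).
Equating to 0.566 atm^-1 and solving on 0 < X < 1: X = 0.661.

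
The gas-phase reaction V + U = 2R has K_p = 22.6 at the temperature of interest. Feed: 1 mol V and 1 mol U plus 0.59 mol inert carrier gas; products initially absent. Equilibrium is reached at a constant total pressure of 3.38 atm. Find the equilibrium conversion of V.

X = 0.704

Let X = conversion of V (basis 1 mol V); extent of reaction ξ = X.
Moles: n_V = 1 − X; n_U = 1 − X; n_R = 2X; n_I = 0.59 (inert).
Total moles n_T = 2.59 (Δν = 0, constant).
y_i = n_i/n_T, p_i = y_i·P. K_p = p_R^2 / (p_V p_U).
Equating to 22.6 and solving on 0 < X < 1: X = 0.704.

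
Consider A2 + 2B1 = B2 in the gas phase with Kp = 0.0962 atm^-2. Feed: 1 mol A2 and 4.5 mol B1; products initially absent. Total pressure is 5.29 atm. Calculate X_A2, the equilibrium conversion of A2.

Let X = conversion of A2 (basis 1 mol A2); extent of reaction ξ = X.
Species balance: n_A2 = 1 − X; n_B1 = 4.5 − 2X; n_B2 = X.
Summing: n_T = 5.5 − 2X.
Mole fractions y_i = n_i/n_T; Kp = p_B2 / (p_A2 p_B1^2) with p_i = y_i·P.
Substituting and setting equal to 0.0962 atm^-2 gives a polynomial in X; the root in (0,1) is X = 0.612.

X = 0.612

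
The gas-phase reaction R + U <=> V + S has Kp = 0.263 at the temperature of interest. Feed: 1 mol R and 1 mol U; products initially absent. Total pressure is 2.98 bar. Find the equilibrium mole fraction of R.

Let X = conversion of R (basis 1 mol R); extent of reaction ξ = X.
At extent ξ: n_R = 1 − X; n_U = 1 − X; n_V = X; n_S = X.
Since Δν = 0, n_T = 2 throughout.
Mole fractions y_i = n_i/n_T; Kp = p_V p_S / (p_R p_U) with p_i = y_i·P.
This yields a degree-2 equation in X; solving on (0,1), X = 0.339.
Then n_R = 0.661, n_T = 2, so y_R = 0.331.

y_R = 0.331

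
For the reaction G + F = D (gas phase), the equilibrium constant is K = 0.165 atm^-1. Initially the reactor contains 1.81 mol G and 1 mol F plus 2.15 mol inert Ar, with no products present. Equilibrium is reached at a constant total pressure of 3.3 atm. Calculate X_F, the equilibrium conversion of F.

Basis: 1 mol F initially; let X = conversion of F. Extent ξ = X.
Moles: n_G = 1.81 − X; n_F = 1 − X; n_D = X; n_I = 2.15 (inert).
n_T = Σnᵢ = 4.96 − X.
y_i = n_i/n_T, p_i = y_i·P. K = p_D / (p_G p_F).
This yields a degree-2 equation in X; solving on (0,1), X = 0.158.

X = 0.158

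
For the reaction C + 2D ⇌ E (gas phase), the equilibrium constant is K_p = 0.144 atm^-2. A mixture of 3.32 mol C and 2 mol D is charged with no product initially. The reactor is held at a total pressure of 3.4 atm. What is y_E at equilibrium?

y_E = 0.081

Take 2 mol D as basis and let X be its fractional conversion, so ξ = X.
Mole table: n_C = 3.32 − X; n_D = 2 − 2X; n_E = X.
n_T = Σnᵢ = 5.32 − 2X.
y_i = n_i/n_T, p_i = y_i·P. K_p = p_E / (p_C p_D^2).
Substituting and setting equal to 0.144 atm^-2 gives a polynomial in X; the root in (0,1) is X = 0.371.
Then n_E = 0.371, n_T = 4.58, so y_E = 0.081.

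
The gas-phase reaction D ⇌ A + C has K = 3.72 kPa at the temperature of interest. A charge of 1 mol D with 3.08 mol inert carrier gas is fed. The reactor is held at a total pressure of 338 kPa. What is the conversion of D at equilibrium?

X = 0.195

Basis: 1 mol D initially; let X = conversion of D. Extent ξ = X.
Mole table: n_D = 1 − X; n_A = X; n_C = X; n_I = 3.08 (inert).
Total moles n_T = 4.08 + X.
With p_i = (n_i/n_T)P, K = p_A p_C / (p_D).
Equating to 3.72 kPa and solving on 0 < X < 1: X = 0.195.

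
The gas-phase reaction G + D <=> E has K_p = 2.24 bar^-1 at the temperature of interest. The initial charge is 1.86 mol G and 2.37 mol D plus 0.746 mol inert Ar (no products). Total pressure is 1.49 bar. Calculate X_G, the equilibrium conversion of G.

X = 0.535

Let X = conversion of G (basis 1.86 mol G); extent of reaction ξ = 1.86X.
Mole table: n_G = 1.86 − 1.86X; n_D = 2.37 − 1.86X; n_E = 1.86X; n_I = 0.746 (inert).
Total moles n_T = 4.98 − 1.86X.
With p_i = (n_i/n_T)P, K_p = p_E / (p_G p_D).
Substituting and setting equal to 2.24 bar^-1 gives a polynomial in X; the root in (0,1) is X = 0.535.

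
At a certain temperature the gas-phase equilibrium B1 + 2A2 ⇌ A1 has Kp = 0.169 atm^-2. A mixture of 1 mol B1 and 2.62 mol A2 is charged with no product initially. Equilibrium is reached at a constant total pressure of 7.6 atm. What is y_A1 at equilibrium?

y_A1 = 0.343

Let X = conversion of B1 (basis 1 mol B1); extent of reaction ξ = X.
At extent ξ: n_B1 = 1 − X; n_A2 = 2.62 − 2X; n_A1 = X.
Summing: n_T = 3.62 − 2X.
Mole fractions y_i = n_i/n_T; Kp = p_A1 / (p_B1 p_A2^2) with p_i = y_i·P.
This yields a degree-3 equation in X; solving on (0,1), X = 0.736.
Then n_A1 = 0.736, n_T = 2.15, so y_A1 = 0.343.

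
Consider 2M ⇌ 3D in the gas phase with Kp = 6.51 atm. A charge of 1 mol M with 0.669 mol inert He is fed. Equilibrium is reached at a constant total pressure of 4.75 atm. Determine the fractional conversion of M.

X = 0.546

Take 1 mol M as basis and let X be its fractional conversion, so ξ = 0.5X.
Moles: n_M = 1 − X; n_D = 1.5X; n_I = 0.669 (inert).
Total moles n_T = 1.67 + 0.5X.
Mole fractions y_i = n_i/n_T; Kp = p_D^3 / (p_M^2) with p_i = y_i·P.
This yields a degree-3 equation in X; solving on (0,1), X = 0.546.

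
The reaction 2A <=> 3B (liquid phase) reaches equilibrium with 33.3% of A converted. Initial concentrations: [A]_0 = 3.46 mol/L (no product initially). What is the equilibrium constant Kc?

Let X = conversion of A.
Concentrations: [A] = 3.46 − 3.46X; [B] = 5.19X.
At X = 0.333: [A] = 2.31, [B] = 1.73.
Kc = [B]^3 / ([A]^2) = 0.969 mol/L.

Kc = 0.969 mol/L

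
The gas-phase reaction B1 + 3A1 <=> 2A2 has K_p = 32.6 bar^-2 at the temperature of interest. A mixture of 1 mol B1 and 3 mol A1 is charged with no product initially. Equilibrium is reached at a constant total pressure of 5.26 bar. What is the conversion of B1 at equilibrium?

Take 1 mol B1 as basis and let X be its fractional conversion, so ξ = X.
Species balance: n_B1 = 1 − X; n_A1 = 3 − 3X; n_A2 = 2X.
Total moles n_T = 4 − 2X.
y_i = n_i/n_T, p_i = y_i·P. K_p = p_A2^2 / (p_B1 p_A1^3).
This yields a degree-4 equation in X; solving on (0,1), X = 0.842.

X = 0.842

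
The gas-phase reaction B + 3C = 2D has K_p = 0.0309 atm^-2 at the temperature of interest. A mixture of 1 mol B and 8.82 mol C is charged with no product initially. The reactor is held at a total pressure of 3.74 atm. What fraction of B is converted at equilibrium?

Let X = conversion of B (basis 1 mol B); extent of reaction ξ = X.
Species balance: n_B = 1 − X; n_C = 8.82 − 3X; n_D = 2X.
Summing: n_T = 9.82 − 2X.
Mole fractions y_i = n_i/n_T; K_p = p_D^2 / (p_B p_C^3) with p_i = y_i·P.
Substituting and setting equal to 0.0309 atm^-2 gives a polynomial in X; the root in (0,1) is X = 0.513.

X = 0.513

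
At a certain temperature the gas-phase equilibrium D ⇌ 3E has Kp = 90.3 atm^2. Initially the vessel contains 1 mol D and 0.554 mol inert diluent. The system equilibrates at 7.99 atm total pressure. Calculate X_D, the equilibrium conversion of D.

Basis: 1 mol D initially; let X = conversion of D. Extent ξ = X.
Mole table: n_D = 1 − X; n_E = 3X; n_I = 0.554 (inert).
Summing: n_T = 1.55 + 2X.
y_i = n_i/n_T, p_i = y_i·P. Kp = p_E^3 / (p_D).
This yields a degree-3 equation in X; solving on (0,1), X = 0.550.

X = 0.550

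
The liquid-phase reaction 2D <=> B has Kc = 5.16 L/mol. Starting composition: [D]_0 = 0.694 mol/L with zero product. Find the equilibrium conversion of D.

Let X = conversion of D; extent ξ = 0.694X/2 mol/L.
Concentrations: [D] = 0.694 − 0.694X; [B] = 0.347X.
Kc = [B] / ([D]^2).
Solving Kc = 5.16 for X ∈ (0,1): X = 0.690.

X = 0.690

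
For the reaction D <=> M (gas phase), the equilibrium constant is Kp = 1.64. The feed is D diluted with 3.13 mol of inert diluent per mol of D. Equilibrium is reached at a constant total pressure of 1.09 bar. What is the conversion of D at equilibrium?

Let X = conversion of D (basis 1 mol D); extent of reaction ξ = X.
Mole table: n_D = 1 − X; n_M = X; n_I = 3.13 (inert).
n_T stays at 4.13 (no change in mole number).
With p_i = (n_i/n_T)P, Kp = p_M / (p_D).
Substituting and setting equal to 1.64 gives a polynomial in X; the root in (0,1) is X = 0.621.

X = 0.621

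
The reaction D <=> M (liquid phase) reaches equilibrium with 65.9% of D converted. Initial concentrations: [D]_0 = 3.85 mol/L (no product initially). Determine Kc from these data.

Let X = conversion of D.
Concentrations: [D] = 3.85 − 3.85X; [M] = 3.85X.
At X = 0.659: [D] = 1.31, [M] = 2.54.
Kc = [M] / ([D]) = 1.93.

Kc = 1.93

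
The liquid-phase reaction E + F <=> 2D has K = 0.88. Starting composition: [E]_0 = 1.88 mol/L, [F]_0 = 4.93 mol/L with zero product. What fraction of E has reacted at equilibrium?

Let X = conversion of E; extent ξ = 1.88·X mol/L.
Concentrations: [E] = 1.88 − 1.88X; [F] = 4.93 − 1.88X; [D] = 3.76X.
K = [D]^2 / ([E] [F]).
This equals 0.88 at X = 0.489 (the root in 0 < X < 1).

X = 0.489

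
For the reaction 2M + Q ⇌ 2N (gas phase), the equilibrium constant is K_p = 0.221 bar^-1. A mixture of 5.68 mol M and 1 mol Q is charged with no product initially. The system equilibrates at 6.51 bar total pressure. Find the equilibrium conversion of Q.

Basis: 1 mol Q initially; let X = conversion of Q. Extent ξ = X.
Species balance: n_M = 5.68 − 2X; n_Q = 1 − X; n_N = 2X.
n_T = Σnᵢ = 6.68 − X.
Mole fractions y_i = n_i/n_T; K_p = p_N^2 / (p_M^2 p_Q) with p_i = y_i·P.
Substituting and setting equal to 0.221 bar^-1 gives a polynomial in X; the root in (0,1) is X = 0.642.

X = 0.642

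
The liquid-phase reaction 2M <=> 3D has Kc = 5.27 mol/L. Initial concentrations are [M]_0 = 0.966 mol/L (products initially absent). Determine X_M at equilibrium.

Let X = conversion of M; extent ξ = 0.966X/2 mol/L.
Concentrations: [M] = 0.966 − 0.966X; [D] = 1.45X.
Kc = [D]^3 / ([M]^2).
Equating to 5.27 mol/L: the physical root is X = 0.618.

X = 0.618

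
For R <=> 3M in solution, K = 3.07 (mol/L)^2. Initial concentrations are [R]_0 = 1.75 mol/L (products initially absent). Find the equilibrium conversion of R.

Let X = conversion of R; extent ξ = 1.75·X mol/L.
Concentrations: [R] = 1.75 − 1.75X; [M] = 5.25X.
K = [M]^3 / ([R]).
Equating to 3.07 (mol/L)^2: the physical root is X = 0.297.

X = 0.297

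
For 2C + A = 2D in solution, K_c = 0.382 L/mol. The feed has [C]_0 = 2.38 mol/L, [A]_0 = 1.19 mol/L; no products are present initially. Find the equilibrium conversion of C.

Let X = conversion of C; extent ξ = 2.38X/2 mol/L.
Concentrations: [C] = 2.38 − 2.38X; [A] = 1.19 − 1.19X; [D] = 2.38X.
K_c = [D]^2 / ([C]^2 [A]).
Solving K_c = 0.382 for X ∈ (0,1): X = 0.352.

X = 0.352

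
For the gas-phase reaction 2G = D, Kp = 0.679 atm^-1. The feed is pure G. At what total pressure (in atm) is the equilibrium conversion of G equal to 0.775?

Let X = conversion of G (basis 1 mol G); extent of reaction ξ = 0.5X.
Species balance: n_G = 1 − X; n_D = 0.5X.
n_T = Σnᵢ = 1 − 0.5X.
Kp = p_D / (p_G^2) with p_i = (n_i/n_T)·P.
At X = 0.775: the mole-fraction product g(X) = Π y_i^ν_i = 4.688. Since Kp = g(X)·P^{-1}, P = (g/Kp)^(1/1) = (4.688/0.679)^(1/1) = 6.9 atm.

P = 6.9 atm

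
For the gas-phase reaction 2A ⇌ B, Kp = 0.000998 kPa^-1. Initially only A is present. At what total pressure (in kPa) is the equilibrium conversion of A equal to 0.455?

P = 593 kPa

Let X = conversion of A (basis 1 mol A); extent of reaction ξ = 0.5X.
Mole table: n_A = 1 − X; n_B = 0.5X.
n_T = Σnᵢ = 1 − 0.5X.
Kp = p_B / (p_A^2) with p_i = (n_i/n_T)·P.
At X = 0.455: the mole-fraction product g(X) = Π y_i^ν_i = 0.5917. Since Kp = g(X)·P^{-1}, P = (g/Kp)^(1/1) = (0.5917/0.000998)^(1/1) = 593 kPa.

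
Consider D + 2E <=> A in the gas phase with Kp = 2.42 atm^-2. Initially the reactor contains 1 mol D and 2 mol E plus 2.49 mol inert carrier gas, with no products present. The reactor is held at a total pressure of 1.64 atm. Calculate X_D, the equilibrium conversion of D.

X = 0.333

Basis: 1 mol D initially; let X = conversion of D. Extent ξ = X.
Mole table: n_D = 1 − X; n_E = 2 − 2X; n_A = X; n_I = 2.49 (inert).
n_T = Σnᵢ = 5.49 − 2X.
Mole fractions y_i = n_i/n_T; Kp = p_A / (p_D p_E^2) with p_i = y_i·P.
Setting this equal to 2.42 atm^-2 and taking the physical root (0 < X < 1) gives X = 0.333.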